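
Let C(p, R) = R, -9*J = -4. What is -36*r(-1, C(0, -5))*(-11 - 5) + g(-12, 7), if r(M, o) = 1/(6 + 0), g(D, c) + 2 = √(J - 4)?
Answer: 94 + 4*I*√2/3 ≈ 94.0 + 1.8856*I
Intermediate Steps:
J = 4/9 (J = -⅑*(-4) = 4/9 ≈ 0.44444)
g(D, c) = -2 + 4*I*√2/3 (g(D, c) = -2 + √(4/9 - 4) = -2 + √(-32/9) = -2 + 4*I*√2/3)
r(M, o) = ⅙ (r(M, o) = 1/6 = ⅙)
-36*r(-1, C(0, -5))*(-11 - 5) + g(-12, 7) = -6*(-11 - 5) + (-2 + 4*I*√2/3) = -6*(-16) + (-2 + 4*I*√2/3) = -36*(-8/3) + (-2 + 4*I*√2/3) = 96 + (-2 + 4*I*√2/3) = 94 + 4*I*√2/3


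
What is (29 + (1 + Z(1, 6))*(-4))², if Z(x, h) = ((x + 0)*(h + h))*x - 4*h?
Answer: 5329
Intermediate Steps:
Z(x, h) = -4*h + 2*h*x² (Z(x, h) = (x*(2*h))*x - 4*h = (2*h*x)*x - 4*h = 2*h*x² - 4*h = -4*h + 2*h*x²)
(29 + (1 + Z(1, 6))*(-4))² = (29 + (1 + 2*6*(-2 + 1²))*(-4))² = (29 + (1 + 2*6*(-2 + 1))*(-4))² = (29 + (1 + 2*6*(-1))*(-4))² = (29 + (1 - 12)*(-4))² = (29 - 11*(-4))² = (29 + 44)² = 73² = 5329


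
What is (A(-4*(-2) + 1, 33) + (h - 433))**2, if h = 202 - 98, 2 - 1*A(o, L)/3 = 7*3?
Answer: 148996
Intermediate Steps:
A(o, L) = -57 (A(o, L) = 6 - 21*3 = 6 - 3*21 = 6 - 63 = -57)
h = 104
(A(-4*(-2) + 1, 33) + (h - 433))**2 = (-57 + (104 - 433))**2 = (-57 - 329)**2 = (-386)**2 = 148996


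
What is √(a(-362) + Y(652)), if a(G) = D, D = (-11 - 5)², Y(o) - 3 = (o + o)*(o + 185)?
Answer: √1091707 ≈ 1044.8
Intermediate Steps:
Y(o) = 3 + 2*o*(185 + o) (Y(o) = 3 + (o + o)*(o + 185) = 3 + (2*o)*(185 + o) = 3 + 2*o*(185 + o))
D = 256 (D = (-16)² = 256)
a(G) = 256
√(a(-362) + Y(652)) = √(256 + (3 + 2*652² + 370*652)) = √(256 + (3 + 2*425104 + 241240)) = √(256 + (3 + 850208 + 241240)) = √(256 + 1091451) = √1091707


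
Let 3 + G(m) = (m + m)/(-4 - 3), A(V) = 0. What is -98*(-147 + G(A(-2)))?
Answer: 14700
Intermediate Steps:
G(m) = -3 - 2*m/7 (G(m) = -3 + (m + m)/(-4 - 3) = -3 + (2*m)/(-7) = -3 + (2*m)*(-⅐) = -3 - 2*m/7)
-98*(-147 + G(A(-2))) = -98*(-147 + (-3 - 2/7*0)) = -98*(-147 + (-3 + 0)) = -98*(-147 - 3) = -98*(-150) = 14700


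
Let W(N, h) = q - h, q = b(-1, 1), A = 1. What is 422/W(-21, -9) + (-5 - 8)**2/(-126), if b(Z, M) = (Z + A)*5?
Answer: 1913/42 ≈ 45.548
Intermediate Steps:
b(Z, M) = 5 + 5*Z (b(Z, M) = (Z + 1)*5 = (1 + Z)*5 = 5 + 5*Z)
q = 0 (q = 5 + 5*(-1) = 5 - 5 = 0)
W(N, h) = -h (W(N, h) = 0 - h = -h)
422/W(-21, -9) + (-5 - 8)**2/(-126) = 422/((-1*(-9))) + (-5 - 8)**2/(-126) = 422/9 + (-13)**2*(-1/126) = 422*(1/9) + 169*(-1/126) = 422/9 - 169/126 = 1913/42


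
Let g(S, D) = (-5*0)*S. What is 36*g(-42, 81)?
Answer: 0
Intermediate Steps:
g(S, D) = 0 (g(S, D) = 0*S = 0)
36*g(-42, 81) = 36*0 = 0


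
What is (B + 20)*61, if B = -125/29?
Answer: 27755/29 ≈ 957.07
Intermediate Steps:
B = -125/29 (B = -125*1/29 = -125/29 ≈ -4.3103)
(B + 20)*61 = (-125/29 + 20)*61 = (455/29)*61 = 27755/29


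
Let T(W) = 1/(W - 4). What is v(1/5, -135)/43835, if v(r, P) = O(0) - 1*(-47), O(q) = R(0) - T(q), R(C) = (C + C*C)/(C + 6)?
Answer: 189/175340 ≈ 0.0010779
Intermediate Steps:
T(W) = 1/(-4 + W)
R(C) = (C + C²)/(6 + C)
O(q) = -1/(-4 + q) (O(q) = 0*(1 + 0)/(6 + 0) - 1/(-4 + q) = 0*1/6 - 1/(-4 + q) = 0*(⅙)*1 - 1/(-4 + q) = 0 - 1/(-4 + q) = -1/(-4 + q))
v(r, P) = 189/4 (v(r, P) = -1/(-4 + 0) - 1*(-47) = -1/(-4) + 47 = -1*(-¼) + 47 = ¼ + 47 = 189/4)
v(1/5, -135)/43835 = (189/4)/43835 = (189/4)*(1/43835) = 189/175340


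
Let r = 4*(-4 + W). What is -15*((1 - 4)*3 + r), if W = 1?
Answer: 315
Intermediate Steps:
r = -12 (r = 4*(-4 + 1) = 4*(-3) = -12)
-15*((1 - 4)*3 + r) = -15*((1 - 4)*3 - 12) = -15*(-3*3 - 12) = -15*(-9 - 12) = -15*(-21) = 315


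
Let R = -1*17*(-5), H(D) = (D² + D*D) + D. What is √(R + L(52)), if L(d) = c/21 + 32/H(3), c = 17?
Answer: √786/3 ≈ 9.3452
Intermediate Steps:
H(D) = D + 2*D² (H(D) = (D² + D²) + D = 2*D² + D = D + 2*D²)
L(d) = 7/3 (L(d) = 17/21 + 32/((3*(1 + 2*3))) = 17*(1/21) + 32/((3*(1 + 6))) = 17/21 + 32/((3*7)) = 17/21 + 32/21 = 7/3)
R = 85 (R = -17*(-5) = 85)
√(R + L(52)) = √(85 + 7/3) = √(262/3) = √786/3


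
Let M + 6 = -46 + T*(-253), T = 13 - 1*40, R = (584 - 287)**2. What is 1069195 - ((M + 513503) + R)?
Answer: 460704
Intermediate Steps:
R = 88209 (R = 297**2 = 88209)
T = -27 (T = 13 - 40 = -27)
M = 6779 (M = -6 + (-46 - 27*(-253)) = -6 + (-46 + 6831) = -6 + 6785 = 6779)
1069195 - ((M + 513503) + R) = 1069195 - ((6779 + 513503) + 88209) = 1069195 - (520282 + 88209) = 1069195 - 1*608491 = 1069195 - 608491 = 460704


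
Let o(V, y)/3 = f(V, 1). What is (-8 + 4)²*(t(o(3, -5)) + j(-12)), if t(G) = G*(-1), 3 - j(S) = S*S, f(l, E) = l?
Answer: -2400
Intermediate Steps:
o(V, y) = 3*V
j(S) = 3 - S² (j(S) = 3 - S*S = 3 - S²)
t(G) = -G
(-8 + 4)²*(t(o(3, -5)) + j(-12)) = (-8 + 4)²*(-3*3 + (3 - 1*(-12)²)) = (-4)²*(-1*9 + (3 - 1*144)) = 16*(-9 + (3 - 144)) = 16*(-9 - 141) = 16*(-150) = -2400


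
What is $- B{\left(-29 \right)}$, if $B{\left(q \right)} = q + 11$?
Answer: $18$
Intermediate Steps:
$B{\left(q \right)} = 11 + q$
$- B{\left(-29 \right)} = - (11 - 29) = \left(-1\right) \left(-18\right) = 18$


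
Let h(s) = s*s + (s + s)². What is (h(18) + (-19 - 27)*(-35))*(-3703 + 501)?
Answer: -10342460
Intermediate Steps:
h(s) = 5*s² (h(s) = s² + (2*s)² = s² + 4*s² = 5*s²)
(h(18) + (-19 - 27)*(-35))*(-3703 + 501) = (5*18² + (-19 - 27)*(-35))*(-3703 + 501) = (5*324 - 46*(-35))*(-3202) = (1620 + 1610)*(-3202) = 3230*(-3202) = -10342460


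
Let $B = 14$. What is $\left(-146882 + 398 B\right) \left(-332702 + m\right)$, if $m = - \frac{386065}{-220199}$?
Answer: $\frac{10352407571359230}{220199} \approx 4.7014 \cdot 10^{10}$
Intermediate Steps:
$m = \frac{386065}{220199}$ ($m = \left(-386065\right) \left(- \frac{1}{220199}\right) = \frac{386065}{220199} \approx 1.7533$)
$\left(-146882 + 398 B\right) \left(-332702 + m\right) = \left(-146882 + 398 \cdot 14\right) \left(-332702 + \frac{386065}{220199}\right) = \left(-146882 + 5572\right) \left(- \frac{73260261633}{220199}\right) = \left(-141310\right) \left(- \frac{73260261633}{220199}\right) = \frac{10352407571359230}{220199}$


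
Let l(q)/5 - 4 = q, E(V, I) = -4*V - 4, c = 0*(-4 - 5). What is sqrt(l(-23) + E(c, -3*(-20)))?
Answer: 3*I*sqrt(11) ≈ 9.9499*I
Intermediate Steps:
c = 0 (c = 0*(-9) = 0)
E(V, I) = -4 - 4*V
l(q) = 20 + 5*q
sqrt(l(-23) + E(c, -3*(-20))) = sqrt((20 + 5*(-23)) + (-4 - 4*0)) = sqrt((20 - 115) + (-4 + 0)) = sqrt(-95 - 4) = sqrt(-99) = 3*I*sqrt(11)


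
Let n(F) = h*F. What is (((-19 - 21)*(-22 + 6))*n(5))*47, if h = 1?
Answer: 150400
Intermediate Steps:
n(F) = F (n(F) = 1*F = F)
(((-19 - 21)*(-22 + 6))*n(5))*47 = (((-19 - 21)*(-22 + 6))*5)*47 = (-40*(-16)*5)*47 = (640*5)*47 = 3200*47 = 150400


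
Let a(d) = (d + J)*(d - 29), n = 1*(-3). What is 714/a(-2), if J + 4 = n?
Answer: 238/93 ≈ 2.5591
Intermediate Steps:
n = -3
J = -7 (J = -4 - 3 = -7)
a(d) = (-29 + d)*(-7 + d) (a(d) = (d - 7)*(d - 29) = (-7 + d)*(-29 + d) = (-29 + d)*(-7 + d))
714/a(-2) = 714/(203 + (-2)² - 36*(-2)) = 714/(203 + 4 + 72) = 714/279 = 714*(1/279) = 238/93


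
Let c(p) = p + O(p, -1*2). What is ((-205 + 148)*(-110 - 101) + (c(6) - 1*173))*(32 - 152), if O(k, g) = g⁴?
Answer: -1425120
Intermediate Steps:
c(p) = 16 + p (c(p) = p + (-1*2)⁴ = p + (-2)⁴ = p + 16 = 16 + p)
((-205 + 148)*(-110 - 101) + (c(6) - 1*173))*(32 - 152) = ((-205 + 148)*(-110 - 101) + ((16 + 6) - 1*173))*(32 - 152) = (-57*(-211) + (22 - 173))*(-120) = (12027 - 151)*(-120) = 11876*(-120) = -1425120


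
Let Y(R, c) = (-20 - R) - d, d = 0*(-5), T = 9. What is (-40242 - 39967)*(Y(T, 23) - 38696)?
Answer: 3106093525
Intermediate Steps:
d = 0
Y(R, c) = -20 - R (Y(R, c) = (-20 - R) - 1*0 = (-20 - R) + 0 = -20 - R)
(-40242 - 39967)*(Y(T, 23) - 38696) = (-40242 - 39967)*((-20 - 1*9) - 38696) = -80209*((-20 - 9) - 38696) = -80209*(-29 - 38696) = -80209*(-38725) = 3106093525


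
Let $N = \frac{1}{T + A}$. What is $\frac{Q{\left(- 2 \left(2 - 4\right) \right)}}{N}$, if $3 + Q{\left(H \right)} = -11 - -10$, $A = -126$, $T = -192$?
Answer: $1272$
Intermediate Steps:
$Q{\left(H \right)} = -4$ ($Q{\left(H \right)} = -3 - 1 = -4$)
$N = - \frac{1}{318}$ ($N = \frac{1}{-192 - 126} = \frac{1}{-318} = - \frac{1}{318} \approx -0.0031447$)
$\frac{Q{\left(- 2 \left(2 - 4\right) \right)}}{N} = - \frac{4}{- \frac{1}{318}} = \left(-4\right) \left(-318\right) = 1272$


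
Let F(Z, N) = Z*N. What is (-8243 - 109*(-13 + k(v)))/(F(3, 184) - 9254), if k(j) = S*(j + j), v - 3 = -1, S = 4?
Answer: 4285/4351 ≈ 0.98483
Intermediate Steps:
v = 2 (v = 3 - 1 = 2)
k(j) = 8*j (k(j) = 4*(j + j) = 4*(2*j) = 8*j)
F(Z, N) = N*Z
(-8243 - 109*(-13 + k(v)))/(F(3, 184) - 9254) = (-8243 - 109*(-13 + 8*2))/(184*3 - 9254) = (-8243 - 109*(-13 + 16))/(552 - 9254) = (-8243 - 109*3)/(-8702) = (-8243 - 327)*(-1/8702) = -8570*(-1/8702) = 4285/4351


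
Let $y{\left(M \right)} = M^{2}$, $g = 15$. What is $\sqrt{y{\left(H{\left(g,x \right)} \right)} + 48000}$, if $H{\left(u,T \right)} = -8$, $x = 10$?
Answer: $8 \sqrt{751} \approx 219.24$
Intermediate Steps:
$\sqrt{y{\left(H{\left(g,x \right)} \right)} + 48000} = \sqrt{\left(-8\right)^{2} + 48000} = \sqrt{64 + 48000} = \sqrt{48064} = 8 \sqrt{751}$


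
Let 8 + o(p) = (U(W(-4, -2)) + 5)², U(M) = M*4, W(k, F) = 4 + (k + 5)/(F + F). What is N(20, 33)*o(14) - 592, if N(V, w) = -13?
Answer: -5688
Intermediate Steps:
W(k, F) = 4 + (5 + k)/(2*F) (W(k, F) = 4 + (5 + k)/((2*F)) = 4 + (5 + k)*(1/(2*F)) = 4 + (5 + k)/(2*F))
U(M) = 4*M
o(p) = 392 (o(p) = -8 + (4*((½)*(5 - 4 + 8*(-2))/(-2)) + 5)² = -8 + (4*((½)*(-½)*(5 - 4 - 16)) + 5)² = -8 + (4*((½)*(-½)*(-15)) + 5)² = -8 + (4*(15/4) + 5)² = -8 + (15 + 5)² = -8 + 20² = -8 + 400 = 392)
N(20, 33)*o(14) - 592 = -13*392 - 592 = -5096 - 592 = -5688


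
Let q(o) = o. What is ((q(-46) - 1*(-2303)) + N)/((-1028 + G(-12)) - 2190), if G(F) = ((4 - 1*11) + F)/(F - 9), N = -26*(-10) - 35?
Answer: -52122/67559 ≈ -0.77150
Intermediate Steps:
N = 225 (N = 260 - 35 = 225)
G(F) = (-7 + F)/(-9 + F) (G(F) = ((4 - 11) + F)/(-9 + F) = (-7 + F)/(-9 + F))
((q(-46) - 1*(-2303)) + N)/((-1028 + G(-12)) - 2190) = ((-46 - 1*(-2303)) + 225)/((-1028 + (-7 - 12)/(-9 - 12)) - 2190) = ((-46 + 2303) + 225)/((-1028 - 19/(-21)) - 2190) = (2257 + 225)/((-1028 - 1/21*(-19)) - 2190) = 2482/((-1028 + 19/21) - 2190) = 2482/(-21569/21 - 2190) = 2482/(-67559/21) = 2482*(-21/67559) = -52122/67559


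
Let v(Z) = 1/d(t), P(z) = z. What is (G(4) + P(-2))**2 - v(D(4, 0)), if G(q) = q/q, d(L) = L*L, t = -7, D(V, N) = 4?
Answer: 48/49 ≈ 0.97959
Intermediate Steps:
d(L) = L**2
G(q) = 1
v(Z) = 1/49 (v(Z) = 1/((-7)**2) = 1/49)
(G(4) + P(-2))**2 - v(D(4, 0)) = (1 - 2)**2 - 1*1/49 = (-1)**2 - 1/49 = 1 - 1/49 = 48/49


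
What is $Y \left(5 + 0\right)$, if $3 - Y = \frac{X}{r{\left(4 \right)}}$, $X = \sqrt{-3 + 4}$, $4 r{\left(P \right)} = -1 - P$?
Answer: $19$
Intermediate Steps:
$r{\left(P \right)} = - \frac{1}{4} - \frac{P}{4}$ ($r{\left(P \right)} = \frac{-1 - P}{4} = - \frac{1}{4} - \frac{P}{4}$)
$X = 1$ ($X = \sqrt{1} = 1$)
$Y = \frac{19}{5}$ ($Y = 3 - 1 \frac{1}{- \frac{1}{4} - 1} = 3 - 1 \frac{1}{- \frac{5}{4}} = 3 - 1 \left(- \frac{4}{5}\right) = 3 - - \frac{4}{5} = 3 + \frac{4}{5} = \frac{19}{5} \approx 3.8$)
$Y \left(5 + 0\right) = \frac{19 \left(5 + 0\right)}{5} = \frac{19}{5} \cdot 5 = 19$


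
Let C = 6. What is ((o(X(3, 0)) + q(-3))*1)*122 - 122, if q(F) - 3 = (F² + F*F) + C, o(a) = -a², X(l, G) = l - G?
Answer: 2074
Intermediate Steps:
q(F) = 9 + 2*F² (q(F) = 3 + ((F² + F*F) + 6) = 3 + ((F² + F²) + 6) = 3 + (2*F² + 6) = 3 + (6 + 2*F²) = 9 + 2*F²)
((o(X(3, 0)) + q(-3))*1)*122 - 122 = ((-(3 - 1*0)² + (9 + 2*(-3)²))*1)*122 - 122 = ((-(3 + 0)² + (9 + 2*9))*1)*122 - 122 = ((-1*3² + (9 + 18))*1)*122 - 122 = ((-1*9 + 27)*1)*122 - 122 = ((-9 + 27)*1)*122 - 122 = (18*1)*122 - 122 = 18*122 - 122 = 2196 - 122 = 2074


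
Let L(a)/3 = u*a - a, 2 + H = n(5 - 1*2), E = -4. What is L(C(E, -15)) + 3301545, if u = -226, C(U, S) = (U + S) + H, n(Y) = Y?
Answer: 3313803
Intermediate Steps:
H = 1 (H = -2 + (5 - 1*2) = -2 + (5 - 2) = -2 + 3 = 1)
C(U, S) = 1 + S + U (C(U, S) = (U + S) + 1 = (S + U) + 1 = 1 + S + U)
L(a) = -681*a (L(a) = 3*(-226*a - a) = 3*(-227*a) = -681*a)
L(C(E, -15)) + 3301545 = -681*(1 - 15 - 4) + 3301545 = -681*(-18) + 3301545 = 12258 + 3301545 = 3313803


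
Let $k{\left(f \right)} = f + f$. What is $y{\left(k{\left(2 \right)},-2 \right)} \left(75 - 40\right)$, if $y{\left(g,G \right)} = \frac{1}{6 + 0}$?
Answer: $\frac{35}{6} \approx 5.8333$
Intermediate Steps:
$k{\left(f \right)} = 2 f$
$y{\left(g,G \right)} = \frac{1}{6}$
$y{\left(k{\left(2 \right)},-2 \right)} \left(75 - 40\right) = \frac{75 - 40}{6} = \frac{1}{6} \cdot 35 = \frac{35}{6}$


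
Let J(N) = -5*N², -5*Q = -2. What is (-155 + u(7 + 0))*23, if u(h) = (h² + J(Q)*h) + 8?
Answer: -11914/5 ≈ -2382.8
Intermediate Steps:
Q = ⅖ (Q = -⅕*(-2) = ⅖ ≈ 0.40000)
u(h) = 8 + h² - 4*h/5 (u(h) = (h² + (-5*(⅖)²)*h) + 8 = (h² + (-5*4/25)*h) + 8 = (h² - 4*h/5) + 8 = 8 + h² - 4*h/5)
(-155 + u(7 + 0))*23 = (-155 + (8 + (7 + 0)² - 4*(7 + 0)/5))*23 = (-155 + (8 + 7² - ⅘*7))*23 = (-155 + (8 + 49 - 28/5))*23 = (-155 + 257/5)*23 = -518/5*23 = -11914/5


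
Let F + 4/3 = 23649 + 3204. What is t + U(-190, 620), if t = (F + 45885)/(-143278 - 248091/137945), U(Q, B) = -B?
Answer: -36792502128310/59294195403 ≈ -620.51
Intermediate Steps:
F = 80555/3 (F = -4/3 + (23649 + 3204) = -4/3 + 26853 = 80555/3 ≈ 26852.)
t = -30100978450/59294195403 (t = (80555/3 + 45885)/(-143278 - 248091/137945) = 218210/(3*(-143278 - 248091*1/137945)) = 218210/(3*(-143278 - 248091/137945)) = 218210/(3*(-19764731801/137945)) = (218210/3)*(-137945/19764731801) = -30100978450/59294195403 ≈ -0.50765)
t + U(-190, 620) = -30100978450/59294195403 - 1*620 = -30100978450/59294195403 - 620 = -36792502128310/59294195403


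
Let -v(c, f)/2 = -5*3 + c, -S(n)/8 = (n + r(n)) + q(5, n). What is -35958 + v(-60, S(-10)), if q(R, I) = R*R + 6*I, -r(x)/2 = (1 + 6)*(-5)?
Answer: -35808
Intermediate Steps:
r(x) = 70 (r(x) = -2*(1 + 6)*(-5) = -14*(-5) = -2*(-35) = 70)
q(R, I) = R² + 6*I
S(n) = -760 - 56*n (S(n) = -8*((n + 70) + (5² + 6*n)) = -8*((70 + n) + (25 + 6*n)) = -8*(95 + 7*n) = -760 - 56*n)
v(c, f) = 30 - 2*c (v(c, f) = -2*(-5*3 + c) = -2*(-15 + c) = 30 - 2*c)
-35958 + v(-60, S(-10)) = -35958 + (30 - 2*(-60)) = -35958 + (30 + 120) = -35958 + 150 = -35808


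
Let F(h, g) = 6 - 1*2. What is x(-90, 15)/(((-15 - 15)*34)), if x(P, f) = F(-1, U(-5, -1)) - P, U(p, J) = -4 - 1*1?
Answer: -47/510 ≈ -0.092157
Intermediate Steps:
U(p, J) = -5 (U(p, J) = -4 - 1 = -5)
F(h, g) = 4 (F(h, g) = 6 - 2 = 4)
x(P, f) = 4 - P
x(-90, 15)/(((-15 - 15)*34)) = (4 - 1*(-90))/(((-15 - 15)*34)) = (4 + 90)/((-30*34)) = 94/(-1020) = 94*(-1/1020) = -47/510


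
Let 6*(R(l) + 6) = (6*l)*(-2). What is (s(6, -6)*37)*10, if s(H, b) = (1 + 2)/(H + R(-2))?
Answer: 555/2 ≈ 277.50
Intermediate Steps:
R(l) = -6 - 2*l (R(l) = -6 + ((6*l)*(-2))/6 = -6 + (-12*l)/6 = -6 - 2*l)
s(H, b) = 3/(-2 + H) (s(H, b) = (1 + 2)/(H + (-6 - 2*(-2))) = 3/(H + (-6 + 4)) = 3/(H - 2) = 3/(-2 + H))
(s(6, -6)*37)*10 = ((3/(-2 + 6))*37)*10 = ((3/4)*37)*10 = ((3*(¼))*37)*10 = ((¾)*37)*10 = (111/4)*10 = 555/2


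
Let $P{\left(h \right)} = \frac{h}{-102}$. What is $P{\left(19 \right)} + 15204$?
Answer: $\frac{1550789}{102} \approx 15204.0$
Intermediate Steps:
$P{\left(h \right)} = - \frac{h}{102}$ ($P{\left(h \right)} = h \left(- \frac{1}{102}\right) = - \frac{h}{102}$)
$P{\left(19 \right)} + 15204 = \left(- \frac{1}{102}\right) 19 + 15204 = - \frac{19}{102} + 15204 = \frac{1550789}{102}$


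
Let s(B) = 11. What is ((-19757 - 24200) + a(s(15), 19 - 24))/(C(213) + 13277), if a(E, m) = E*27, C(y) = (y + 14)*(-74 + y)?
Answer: -4366/4483 ≈ -0.97390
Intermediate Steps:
C(y) = (-74 + y)*(14 + y) (C(y) = (14 + y)*(-74 + y) = (-74 + y)*(14 + y))
a(E, m) = 27*E
((-19757 - 24200) + a(s(15), 19 - 24))/(C(213) + 13277) = ((-19757 - 24200) + 27*11)/((-1036 + 213² - 60*213) + 13277) = (-43957 + 297)/((-1036 + 45369 - 12780) + 13277) = -43660/(31553 + 13277) = -43660/44830 = -43660*1/44830 = -4366/4483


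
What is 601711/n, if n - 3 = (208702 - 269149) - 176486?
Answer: -31669/12470 ≈ -2.5396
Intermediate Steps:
n = -236930 (n = 3 + ((208702 - 269149) - 176486) = 3 + (-60447 - 176486) = 3 - 236933 = -236930)
601711/n = 601711/(-236930) = 601711*(-1/236930) = -31669/12470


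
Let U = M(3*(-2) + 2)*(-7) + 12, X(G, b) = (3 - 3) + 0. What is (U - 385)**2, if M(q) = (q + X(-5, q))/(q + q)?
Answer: 567009/4 ≈ 1.4175e+5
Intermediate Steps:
X(G, b) = 0 (X(G, b) = 0 + 0 = 0)
M(q) = 1/2 (M(q) = (q + 0)/(q + q) = q/((2*q)) = q*(1/(2*q)) = 1/2)
U = 17/2 (U = (1/2)*(-7) + 12 = -7/2 + 12 = 17/2 ≈ 8.5000)
(U - 385)**2 = (17/2 - 385)**2 = (-753/2)**2 = 567009/4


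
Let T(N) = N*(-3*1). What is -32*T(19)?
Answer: 1824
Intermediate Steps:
T(N) = -3*N (T(N) = N*(-3) = -3*N)
-32*T(19) = -(-96)*19 = -32*(-57) = 1824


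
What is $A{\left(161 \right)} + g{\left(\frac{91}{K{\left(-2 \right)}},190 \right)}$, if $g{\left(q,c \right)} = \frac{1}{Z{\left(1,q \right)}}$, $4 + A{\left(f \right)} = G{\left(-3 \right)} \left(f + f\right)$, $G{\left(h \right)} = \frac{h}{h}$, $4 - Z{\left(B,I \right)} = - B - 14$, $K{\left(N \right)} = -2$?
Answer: $\frac{6043}{19} \approx 318.05$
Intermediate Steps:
$Z{\left(B,I \right)} = 18 + B$ ($Z{\left(B,I \right)} = 4 - \left(- B - 14\right) = 4 - \left(-14 - B\right) = 4 + \left(14 + B\right) = 18 + B$)
$G{\left(h \right)} = 1$
$A{\left(f \right)} = -4 + 2 f$ ($A{\left(f \right)} = -4 + 1 \left(f + f\right) = -4 + 1 \cdot 2 f = -4 + 2 f$)
$g{\left(q,c \right)} = \frac{1}{19}$ ($g{\left(q,c \right)} = \frac{1}{18 + 1} = \frac{1}{19}$)
$A{\left(161 \right)} + g{\left(\frac{91}{K{\left(-2 \right)}},190 \right)} = \left(-4 + 2 \cdot 161\right) + \frac{1}{19} = \left(-4 + 322\right) + \frac{1}{19} = 318 + \frac{1}{19} = \frac{6043}{19}$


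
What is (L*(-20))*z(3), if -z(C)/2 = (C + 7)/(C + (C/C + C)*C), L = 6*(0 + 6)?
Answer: 960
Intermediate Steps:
L = 36 (L = 6*6 = 36)
z(C) = -2*(7 + C)/(C + C*(1 + C)) (z(C) = -2*(C + 7)/(C + (C/C + C)*C) = -2*(7 + C)/(C + (1 + C)*C) = -2*(7 + C)/(C + C*(1 + C)))
(L*(-20))*z(3) = (36*(-20))*(2*(-7 - 1*3)/(3*(2 + 3))) = -1440*(-7 - 3)/(3*5) = -1440*(-10)/(3*5) = -720*(-4/3) = 960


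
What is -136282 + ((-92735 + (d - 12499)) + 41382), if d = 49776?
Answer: -150358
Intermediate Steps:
-136282 + ((-92735 + (d - 12499)) + 41382) = -136282 + ((-92735 + (49776 - 12499)) + 41382) = -136282 + ((-92735 + 37277) + 41382) = -136282 + (-55458 + 41382) = -136282 - 14076 = -150358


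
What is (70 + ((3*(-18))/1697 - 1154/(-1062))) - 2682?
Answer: -2352740989/901107 ≈ -2610.9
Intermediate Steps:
(70 + ((3*(-18))/1697 - 1154/(-1062))) - 2682 = (70 + (-54*1/1697 - 1154*(-1/1062))) - 2682 = (70 + (-54/1697 + 577/531)) - 2682 = (70 + 950495/901107) - 2682 = 64027985/901107 - 2682 = -2352740989/901107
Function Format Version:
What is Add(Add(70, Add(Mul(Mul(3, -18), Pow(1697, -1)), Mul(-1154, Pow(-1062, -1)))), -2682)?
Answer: Rational(-2352740989, 901107) ≈ -2610.9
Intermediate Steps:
Add(Add(70, Add(Mul(Mul(3, -18), Pow(1697, -1)), Mul(-1154, Pow(-1062, -1)))), -2682) = Add(Add(70, Add(Mul(-54, Rational(1, 1697)), Mul(-1154, Rational(-1, 1062)))), -2682) = Add(Add(70, Add(Rational(-54, 1697), Rational(577, 531))), -2682) = Add(Add(70, Rational(950495, 901107)), -2682) = Add(Rational(64027985, 901107), -2682) = Rational(-2352740989, 901107)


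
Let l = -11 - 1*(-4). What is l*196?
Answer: -1372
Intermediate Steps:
l = -7 (l = -11 + 4 = -7)
l*196 = -7*196 = -1372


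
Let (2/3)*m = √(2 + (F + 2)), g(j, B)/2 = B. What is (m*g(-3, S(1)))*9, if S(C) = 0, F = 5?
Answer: 0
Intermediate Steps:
g(j, B) = 2*B
m = 9/2 (m = 3*√(2 + (5 + 2))/2 = 3*√(2 + 7)/2 = 3*√9/2 = (3/2)*3 = 9/2 ≈ 4.5000)
(m*g(-3, S(1)))*9 = (9*(2*0)/2)*9 = ((9/2)*0)*9 = 0*9 = 0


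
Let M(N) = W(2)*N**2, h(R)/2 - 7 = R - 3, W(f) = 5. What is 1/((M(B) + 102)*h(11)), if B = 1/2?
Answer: 2/6195 ≈ 0.00032284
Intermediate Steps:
B = 1/2 ≈ 0.50000
h(R) = 8 + 2*R (h(R) = 14 + 2*(R - 3) = 14 + 2*(-3 + R) = 14 + (-6 + 2*R) = 8 + 2*R)
M(N) = 5*N**2
1/((M(B) + 102)*h(11)) = 1/((5*(1/2)**2 + 102)*(8 + 2*11)) = 1/((5*(1/4) + 102)*(8 + 22)) = 1/((5/4 + 102)*30) = 1/((413/4)*30) = 1/(6195/2) = 2/6195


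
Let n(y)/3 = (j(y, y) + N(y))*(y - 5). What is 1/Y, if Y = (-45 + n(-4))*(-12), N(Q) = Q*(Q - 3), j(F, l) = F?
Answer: 1/8316 ≈ 0.00012025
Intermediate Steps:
N(Q) = Q*(-3 + Q)
n(y) = 3*(-5 + y)*(y + y*(-3 + y)) (n(y) = 3*((y + y*(-3 + y))*(y - 5)) = 3*((y + y*(-3 + y))*(-5 + y)) = 3*((-5 + y)*(y + y*(-3 + y))) = 3*(-5 + y)*(y + y*(-3 + y)))
Y = 8316 (Y = (-45 + 3*(-4)*(10 + (-4)² - 7*(-4)))*(-12) = (-45 + 3*(-4)*(10 + 16 + 28))*(-12) = (-45 + 3*(-4)*54)*(-12) = (-45 - 648)*(-12) = -693*(-12) = 8316)
1/Y = 1/8316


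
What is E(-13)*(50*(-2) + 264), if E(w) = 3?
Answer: 492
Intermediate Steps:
E(-13)*(50*(-2) + 264) = 3*(50*(-2) + 264) = 3*(-100 + 264) = 3*164 = 492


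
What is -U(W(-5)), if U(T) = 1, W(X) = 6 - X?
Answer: -1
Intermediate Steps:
-U(W(-5)) = -1*1 = -1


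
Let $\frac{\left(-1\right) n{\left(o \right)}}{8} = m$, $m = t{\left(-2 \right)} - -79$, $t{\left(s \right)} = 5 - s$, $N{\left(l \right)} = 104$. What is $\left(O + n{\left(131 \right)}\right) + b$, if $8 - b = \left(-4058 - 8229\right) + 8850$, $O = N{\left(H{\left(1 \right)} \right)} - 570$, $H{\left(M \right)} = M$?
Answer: $2291$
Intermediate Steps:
$O = -466$ ($O = 104 - 570 = -466$)
$m = 86$ ($m = \left(5 - -2\right) - -79 = \left(5 + 2\right) + 79 = 7 + 79 = 86$)
$n{\left(o \right)} = -688$ ($n{\left(o \right)} = \left(-8\right) 86 = -688$)
$b = 3445$ ($b = 8 - \left(\left(-4058 - 8229\right) + 8850\right) = 8 - \left(-12287 + 8850\right) = 8 - -3437 = 8 + 3437 = 3445$)
$\left(O + n{\left(131 \right)}\right) + b = \left(-466 - 688\right) + 3445 = -1154 + 3445 = 2291$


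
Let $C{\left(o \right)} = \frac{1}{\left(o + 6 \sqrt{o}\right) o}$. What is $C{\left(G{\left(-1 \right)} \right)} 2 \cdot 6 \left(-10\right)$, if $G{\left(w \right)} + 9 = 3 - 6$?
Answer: $- \frac{5}{24} - \frac{5 i \sqrt{3}}{24} \approx -0.20833 - 0.36084 i$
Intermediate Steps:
$G{\left(w \right)} = -12$ ($G{\left(w \right)} = -9 + \left(3 - 6\right) = -9 - 3 = -12$)
$C{\left(o \right)} = \frac{1}{o \left(o + 6 \sqrt{o}\right)}$
$C{\left(G{\left(-1 \right)} \right)} 2 \cdot 6 \left(-10\right) = \frac{2 \cdot 6}{\left(-12\right)^{2} + 6 \left(-12\right)^{\frac{3}{2}}} \left(-10\right) = \frac{1}{144 + 6 \left(- 24 i \sqrt{3}\right)} 12 \left(-10\right) = \frac{1}{144 - 144 i \sqrt{3}} \cdot 12 \left(-10\right) = \frac{12}{144 - 144 i \sqrt{3}} \left(-10\right) = - \frac{120}{144 - 144 i \sqrt{3}}$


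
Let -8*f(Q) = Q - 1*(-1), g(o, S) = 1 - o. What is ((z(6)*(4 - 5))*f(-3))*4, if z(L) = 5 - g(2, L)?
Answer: -6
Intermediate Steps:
f(Q) = -1/8 - Q/8 (f(Q) = -(Q - 1*(-1))/8 = -(Q + 1)/8 = -(1 + Q)/8 = -1/8 - Q/8)
z(L) = 6 (z(L) = 5 - (1 - 1*2) = 5 - (1 - 2) = 5 - 1*(-1) = 5 + 1 = 6)
((z(6)*(4 - 5))*f(-3))*4 = ((6*(4 - 5))*(-1/8 - 1/8*(-3)))*4 = ((6*(-1))*(-1/8 + 3/8))*4 = -6*1/4*4 = -3/2*4 = -6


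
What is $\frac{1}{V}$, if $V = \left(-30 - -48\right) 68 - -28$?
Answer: $\frac{1}{1252} \approx 0.00079872$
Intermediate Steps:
$V = 1252$ ($V = \left(-30 + 48\right) 68 + 28 = 18 \cdot 68 + 28 = 1224 + 28 = 1252$)
$\frac{1}{V} = \frac{1}{1252}$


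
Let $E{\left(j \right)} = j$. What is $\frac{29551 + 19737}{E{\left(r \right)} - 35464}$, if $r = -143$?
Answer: $- \frac{49288}{35607} \approx -1.3842$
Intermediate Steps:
$\frac{29551 + 19737}{E{\left(r \right)} - 35464} = \frac{29551 + 19737}{-143 - 35464} = \frac{49288}{-35607} = 49288 \left(- \frac{1}{35607}\right) = - \frac{49288}{35607}$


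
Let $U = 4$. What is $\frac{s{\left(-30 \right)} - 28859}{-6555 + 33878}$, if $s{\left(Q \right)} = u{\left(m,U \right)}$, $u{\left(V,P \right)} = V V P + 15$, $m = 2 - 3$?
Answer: $- \frac{28840}{27323} \approx -1.0555$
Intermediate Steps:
$m = -1$ ($m = 2 - 3 = -1$)
$u{\left(V,P \right)} = 15 + P V^{2}$ ($u{\left(V,P \right)} = V^{2} P + 15 = P V^{2} + 15 = 15 + P V^{2}$)
$s{\left(Q \right)} = 19$ ($s{\left(Q \right)} = 15 + 4 \left(-1\right)^{2} = 15 + 4 \cdot 1 = 15 + 4 = 19$)
$\frac{s{\left(-30 \right)} - 28859}{-6555 + 33878} = \frac{19 - 28859}{-6555 + 33878} = - \frac{28840}{27323}$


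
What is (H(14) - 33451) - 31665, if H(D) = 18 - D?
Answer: -65112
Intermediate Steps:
(H(14) - 33451) - 31665 = ((18 - 1*14) - 33451) - 31665 = ((18 - 14) - 33451) - 31665 = (4 - 33451) - 31665 = -33447 - 31665 = -65112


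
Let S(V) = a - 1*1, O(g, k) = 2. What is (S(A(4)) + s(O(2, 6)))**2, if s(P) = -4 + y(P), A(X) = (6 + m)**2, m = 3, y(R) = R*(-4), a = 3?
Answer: 100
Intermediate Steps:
y(R) = -4*R
A(X) = 81 (A(X) = (6 + 3)**2 = 9**2 = 81)
s(P) = -4 - 4*P
S(V) = 2 (S(V) = 3 - 1*1 = 3 - 1 = 2)
(S(A(4)) + s(O(2, 6)))**2 = (2 + (-4 - 4*2))**2 = (2 + (-4 - 8))**2 = (2 - 12)**2 = (-10)**2 = 100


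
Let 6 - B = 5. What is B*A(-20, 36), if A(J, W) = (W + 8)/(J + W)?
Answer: 11/4 ≈ 2.7500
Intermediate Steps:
B = 1 (B = 6 - 1*5 = 6 - 5 = 1)
A(J, W) = (8 + W)/(J + W)
B*A(-20, 36) = 1*((8 + 36)/(-20 + 36)) = 1*(44/16) = 1*((1/16)*44) = 1*(11/4) = 11/4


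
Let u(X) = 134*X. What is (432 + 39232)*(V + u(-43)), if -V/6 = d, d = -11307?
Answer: 2462341120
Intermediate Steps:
V = 67842 (V = -6*(-11307) = 67842)
(432 + 39232)*(V + u(-43)) = (432 + 39232)*(67842 + 134*(-43)) = 39664*(67842 - 5762) = 39664*62080 = 2462341120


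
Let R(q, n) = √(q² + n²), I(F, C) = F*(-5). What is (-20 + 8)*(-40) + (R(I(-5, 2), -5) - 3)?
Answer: 477 + 5*√26 ≈ 502.50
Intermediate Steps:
I(F, C) = -5*F
R(q, n) = √(n² + q²)
(-20 + 8)*(-40) + (R(I(-5, 2), -5) - 3) = (-20 + 8)*(-40) + (√((-5)² + (-5*(-5))²) - 3) = -12*(-40) + (√(25 + 25²) - 3) = 480 + (√(25 + 625) - 3) = 480 + (√650 - 3) = 480 + (5*√26 - 3) = 480 + (-3 + 5*√26) = 477 + 5*√26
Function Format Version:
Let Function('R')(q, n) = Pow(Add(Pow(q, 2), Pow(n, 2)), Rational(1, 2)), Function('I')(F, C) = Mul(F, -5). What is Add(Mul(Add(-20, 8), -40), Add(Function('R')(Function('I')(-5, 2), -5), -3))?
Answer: Add(477, Mul(5, Pow(26, Rational(1, 2)))) ≈ 502.50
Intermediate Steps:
Function('I')(F, C) = Mul(-5, F)
Function('R')(q, n) = Pow(Add(Pow(n, 2), Pow(q, 2)), Rational(1, 2))
Add(Mul(Add(-20, 8), -40), Add(Function('R')(Function('I')(-5, 2), -5), -3)) = Add(Mul(Add(-20, 8), -40), Add(Pow(Add(Pow(-5, 2), Pow(Mul(-5, -5), 2)), Rational(1, 2)), -3)) = Add(Mul(-12, -40), Add(Pow(Add(25, Pow(25, 2)), Rational(1, 2)), -3)) = Add(480, Add(Pow(Add(25, 625), Rational(1, 2)), -3)) = Add(480, Add(Pow(650, Rational(1, 2)), -3)) = Add(480, Add(Mul(5, Pow(26, Rational(1, 2))), -3)) = Add(480, Add(-3, Mul(5, Pow(26, Rational(1, 2))))) = Add(477, Mul(5, Pow(26, Rational(1, 2))))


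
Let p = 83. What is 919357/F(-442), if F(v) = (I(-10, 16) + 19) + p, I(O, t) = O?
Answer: 919357/92 ≈ 9993.0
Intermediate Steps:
F(v) = 92 (F(v) = (-10 + 19) + 83 = 9 + 83 = 92)
919357/F(-442) = 919357/92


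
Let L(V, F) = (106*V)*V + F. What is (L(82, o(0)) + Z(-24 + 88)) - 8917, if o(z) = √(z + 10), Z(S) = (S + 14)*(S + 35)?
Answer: 711549 + √10 ≈ 7.1155e+5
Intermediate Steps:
Z(S) = (14 + S)*(35 + S)
o(z) = √(10 + z)
L(V, F) = F + 106*V² (L(V, F) = 106*V² + F = F + 106*V²)
(L(82, o(0)) + Z(-24 + 88)) - 8917 = ((√(10 + 0) + 106*82²) + (490 + (-24 + 88)² + 49*(-24 + 88))) - 8917 = ((√10 + 106*6724) + (490 + 64² + 49*64)) - 8917 = ((√10 + 712744) + (490 + 4096 + 3136)) - 8917 = ((712744 + √10) + 7722) - 8917 = (720466 + √10) - 8917 = 711549 + √10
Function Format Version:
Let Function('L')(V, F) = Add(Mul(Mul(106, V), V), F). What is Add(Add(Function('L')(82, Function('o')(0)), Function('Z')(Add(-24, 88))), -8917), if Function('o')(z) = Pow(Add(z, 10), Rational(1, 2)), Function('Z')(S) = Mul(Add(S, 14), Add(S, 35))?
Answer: Add(711549, Pow(10, Rational(1, 2))) ≈ 7.1155e+5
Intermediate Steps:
Function('Z')(S) = Mul(Add(14, S), Add(35, S))
Function('o')(z) = Pow(Add(10, z), Rational(1, 2))
Function('L')(V, F) = Add(F, Mul(106, Pow(V, 2))) (Function('L')(V, F) = Add(Mul(106, Pow(V, 2)), F) = Add(F, Mul(106, Pow(V, 2))))
Add(Add(Function('L')(82, Function('o')(0)), Function('Z')(Add(-24, 88))), -8917) = Add(Add(Add(Pow(Add(10, 0), Rational(1, 2)), Mul(106, Pow(82, 2))), Add(490, Pow(Add(-24, 88), 2), Mul(49, Add(-24, 88)))), -8917) = Add(Add(Add(Pow(10, Rational(1, 2)), Mul(106, 6724)), Add(490, Pow(64, 2), Mul(49, 64))), -8917) = Add(Add(Add(Pow(10, Rational(1, 2)), 712744), Add(490, 4096, 3136)), -8917) = Add(Add(Add(712744, Pow(10, Rational(1, 2))), 7722), -8917) = Add(Add(720466, Pow(10, Rational(1, 2))), -8917) = Add(711549, Pow(10, Rational(1, 2)))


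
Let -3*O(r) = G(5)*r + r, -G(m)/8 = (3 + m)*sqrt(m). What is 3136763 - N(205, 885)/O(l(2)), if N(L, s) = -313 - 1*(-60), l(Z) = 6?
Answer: 128475539207/40958 + 8096*sqrt(5)/20479 ≈ 3.1368e+6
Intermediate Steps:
N(L, s) = -253 (N(L, s) = -313 + 60 = -253)
G(m) = -8*sqrt(m)*(3 + m) (G(m) = -8*(3 + m)*sqrt(m) = -8*sqrt(m)*(3 + m))
O(r) = -r/3 + 64*r*sqrt(5)/3 (O(r) = -((8*sqrt(5)*(-3 - 1*5))*r + r)/3 = -((8*sqrt(5)*(-3 - 5))*r + r)/3 = -((8*sqrt(5)*(-8))*r + r)/3 = -((-64*sqrt(5))*r + r)/3 = -(-64*r*sqrt(5) + r)/3 = -(r - 64*r*sqrt(5))/3 = -r/3 + 64*r*sqrt(5)/3)
3136763 - N(205, 885)/O(l(2)) = 3136763 - (-253)/((1/3)*6*(-1 + 64*sqrt(5))) = 3136763 - (-253)/(-2 + 128*sqrt(5)) = 3136763 + 253/(-2 + 128*sqrt(5))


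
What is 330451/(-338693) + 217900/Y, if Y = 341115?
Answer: -7784117633/23106652539 ≈ -0.33688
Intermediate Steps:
330451/(-338693) + 217900/Y = 330451/(-338693) + 217900/341115 = 330451*(-1/338693) + 217900*(1/341115) = -330451/338693 + 43580/68223 = -7784117633/23106652539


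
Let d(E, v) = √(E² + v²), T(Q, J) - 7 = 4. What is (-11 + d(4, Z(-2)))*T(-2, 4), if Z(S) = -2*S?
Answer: -121 + 44*√2 ≈ -58.775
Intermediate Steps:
T(Q, J) = 11 (T(Q, J) = 7 + 4 = 11)
(-11 + d(4, Z(-2)))*T(-2, 4) = (-11 + √(4² + (-2*(-2))²))*11 = (-11 + √(16 + 4²))*11 = (-11 + √(16 + 16))*11 = (-11 + √32)*11 = (-11 + 4*√2)*11 = -121 + 44*√2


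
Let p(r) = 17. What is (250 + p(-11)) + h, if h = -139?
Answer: 128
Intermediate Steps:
(250 + p(-11)) + h = (250 + 17) - 139 = 267 - 139 = 128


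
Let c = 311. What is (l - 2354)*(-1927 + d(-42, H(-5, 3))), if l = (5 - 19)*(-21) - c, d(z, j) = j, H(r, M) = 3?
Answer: 4561804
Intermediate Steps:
l = -17 (l = (5 - 19)*(-21) - 1*311 = -14*(-21) - 311 = 294 - 311 = -17)
(l - 2354)*(-1927 + d(-42, H(-5, 3))) = (-17 - 2354)*(-1927 + 3) = -2371*(-1924) = 4561804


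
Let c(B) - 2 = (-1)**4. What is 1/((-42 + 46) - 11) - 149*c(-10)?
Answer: -3130/7 ≈ -447.14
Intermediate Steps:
c(B) = 3 (c(B) = 2 + (-1)**4 = 2 + 1 = 3)
1/((-42 + 46) - 11) - 149*c(-10) = 1/((-42 + 46) - 11) - 149*3 = 1/(4 - 11) - 447 = 1/(-7) - 447 = -1/7 - 447 = -3130/7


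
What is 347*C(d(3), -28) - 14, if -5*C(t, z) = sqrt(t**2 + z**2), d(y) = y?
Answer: -14 - 347*sqrt(793)/5 ≈ -1968.3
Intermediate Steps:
C(t, z) = -sqrt(t**2 + z**2)/5
347*C(d(3), -28) - 14 = 347*(-sqrt(3**2 + (-28)**2)/5) - 14 = 347*(-sqrt(9 + 784)/5) - 14 = 347*(-sqrt(793)/5) - 14 = -347*sqrt(793)/5 - 14 = -14 - 347*sqrt(793)/5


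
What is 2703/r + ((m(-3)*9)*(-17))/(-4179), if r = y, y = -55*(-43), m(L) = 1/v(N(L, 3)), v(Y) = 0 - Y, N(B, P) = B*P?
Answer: 11336042/9883335 ≈ 1.1470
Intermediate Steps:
v(Y) = -Y
m(L) = -1/(3*L) (m(L) = 1/(-L*3) = 1/(-3*L) = -1/(3*L))
y = 2365
r = 2365
2703/r + ((m(-3)*9)*(-17))/(-4179) = 2703/2365 + ((-⅓/(-3)*9)*(-17))/(-4179) = 2703*(1/2365) + ((-⅓*(-⅓)*9)*(-17))*(-1/4179) = 2703/2365 + (((⅑)*9)*(-17))*(-1/4179) = 2703/2365 + (1*(-17))*(-1/4179) = 2703/2365 - 17*(-1/4179) = 2703/2365 + 17/4179 = 11336042/9883335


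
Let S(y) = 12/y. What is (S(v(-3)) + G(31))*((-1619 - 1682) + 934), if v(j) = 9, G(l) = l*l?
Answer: -2277843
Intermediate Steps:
G(l) = l**2
(S(v(-3)) + G(31))*((-1619 - 1682) + 934) = (12/9 + 31**2)*((-1619 - 1682) + 934) = (12*(1/9) + 961)*(-3301 + 934) = (4/3 + 961)*(-2367) = (2887/3)*(-2367) = -2277843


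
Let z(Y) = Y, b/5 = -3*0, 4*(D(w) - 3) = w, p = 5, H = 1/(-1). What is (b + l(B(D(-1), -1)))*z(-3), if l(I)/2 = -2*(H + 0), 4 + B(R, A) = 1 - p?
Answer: -12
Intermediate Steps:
H = -1
D(w) = 3 + w/4
B(R, A) = -8 (B(R, A) = -4 + (1 - 1*5) = -4 + (1 - 5) = -4 - 4 = -8)
b = 0 (b = 5*(-3*0) = 5*0 = 0)
l(I) = 4 (l(I) = 2*(-2*(-1 + 0)) = 2*(-2*(-1)) = 2*2 = 4)
(b + l(B(D(-1), -1)))*z(-3) = (0 + 4)*(-3) = 4*(-3) = -12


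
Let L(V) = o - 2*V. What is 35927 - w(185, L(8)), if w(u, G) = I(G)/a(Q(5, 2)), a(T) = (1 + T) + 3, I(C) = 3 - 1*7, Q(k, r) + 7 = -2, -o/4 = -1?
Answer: 179631/5 ≈ 35926.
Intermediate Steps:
o = 4 (o = -4*(-1) = 4)
L(V) = 4 - 2*V
Q(k, r) = -9 (Q(k, r) = -7 - 2 = -9)
I(C) = -4 (I(C) = 3 - 7 = -4)
a(T) = 4 + T
w(u, G) = ⅘ (w(u, G) = -4/(4 - 9) = -4/(-5) = -4*(-⅕) = ⅘)
35927 - w(185, L(8)) = 35927 - 1*⅘ = 35927 - ⅘ = 179631/5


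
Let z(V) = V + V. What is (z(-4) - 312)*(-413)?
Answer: 132160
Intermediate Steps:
z(V) = 2*V
(z(-4) - 312)*(-413) = (2*(-4) - 312)*(-413) = (-8 - 312)*(-413) = -320*(-413) = 132160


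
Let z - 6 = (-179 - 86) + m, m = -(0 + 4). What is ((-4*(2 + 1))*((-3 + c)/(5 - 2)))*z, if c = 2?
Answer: -1052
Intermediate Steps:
m = -4 (m = -1*4 = -4)
z = -263 (z = 6 + ((-179 - 86) - 4) = 6 + (-265 - 4) = 6 - 269 = -263)
((-4*(2 + 1))*((-3 + c)/(5 - 2)))*z = ((-4*(2 + 1))*((-3 + 2)/(5 - 2)))*(-263) = ((-4*3)*(-1/3))*(-263) = -(-12)/3*(-263) = -12*(-1/3)*(-263) = 4*(-263) = -1052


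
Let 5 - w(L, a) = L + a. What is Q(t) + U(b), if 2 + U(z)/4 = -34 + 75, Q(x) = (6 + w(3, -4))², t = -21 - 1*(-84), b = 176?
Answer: 300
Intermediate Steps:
w(L, a) = 5 - L - a (w(L, a) = 5 - (L + a) = 5 + (-L - a) = 5 - L - a)
t = 63 (t = -21 + 84 = 63)
Q(x) = 144 (Q(x) = (6 + (5 - 1*3 - 1*(-4)))² = (6 + (5 - 3 + 4))² = (6 + 6)² = 12² = 144)
U(z) = 156 (U(z) = -8 + 4*(-34 + 75) = -8 + 4*41 = -8 + 164 = 156)
Q(t) + U(b) = 144 + 156 = 300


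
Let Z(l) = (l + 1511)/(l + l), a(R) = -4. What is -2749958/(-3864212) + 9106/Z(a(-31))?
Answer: -12607087685/264698522 ≈ -47.628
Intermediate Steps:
Z(l) = (1511 + l)/(2*l) (Z(l) = (1511 + l)/((2*l)) = (1511 + l)*(1/(2*l)) = (1511 + l)/(2*l))
-2749958/(-3864212) + 9106/Z(a(-31)) = -2749958/(-3864212) + 9106/(((1/2)*(1511 - 4)/(-4))) = -2749958*(-1/3864212) + 9106/(((1/2)*(-1/4)*1507)) = 1374979/1932106 + 9106/(-1507/8) = 1374979/1932106 + 9106*(-8/1507) = 1374979/1932106 - 72848/1507 = -12607087685/264698522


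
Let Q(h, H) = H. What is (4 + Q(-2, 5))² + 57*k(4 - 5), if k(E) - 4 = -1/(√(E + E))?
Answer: 309 + 57*I*√2/2 ≈ 309.0 + 40.305*I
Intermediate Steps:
k(E) = 4 - √2/(2*√E) (k(E) = 4 - 1/(√(E + E)) = 4 - 1/(√(2*E)) = 4 - 1/(√2*√E) = 4 - √2/(2*√E))
(4 + Q(-2, 5))² + 57*k(4 - 5) = (4 + 5)² + 57*(4 - √2/(2*√(4 - 5))) = 9² + 57*(4 - √2/(2*√(-1))) = 81 + 57*(4 - √2*(-I)/2) = 81 + 57*(4 + I*√2/2) = 81 + (228 + 57*I*√2/2) = 309 + 57*I*√2/2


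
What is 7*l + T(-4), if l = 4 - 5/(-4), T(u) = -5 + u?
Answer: 111/4 ≈ 27.750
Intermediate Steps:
l = 21/4 (l = 4 - 5*(-1)/4 = 4 - 1*(-5/4) = 4 + 5/4 = 21/4 ≈ 5.2500)
7*l + T(-4) = 7*(21/4) + (-5 - 4) = 147/4 - 9 = 111/4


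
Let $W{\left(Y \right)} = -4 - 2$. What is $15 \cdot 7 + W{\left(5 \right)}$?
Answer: $99$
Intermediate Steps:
$W{\left(Y \right)} = -6$
$15 \cdot 7 + W{\left(5 \right)} = 15 \cdot 7 - 6 = 105 - 6 = 99$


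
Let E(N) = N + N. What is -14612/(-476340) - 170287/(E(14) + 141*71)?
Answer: -20241954928/1195494315 ≈ -16.932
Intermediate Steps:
E(N) = 2*N
-14612/(-476340) - 170287/(E(14) + 141*71) = -14612/(-476340) - 170287/(2*14 + 141*71) = -14612*(-1/476340) - 170287/(28 + 10011) = 3653/119085 - 170287/10039 = -20241954928/1195494315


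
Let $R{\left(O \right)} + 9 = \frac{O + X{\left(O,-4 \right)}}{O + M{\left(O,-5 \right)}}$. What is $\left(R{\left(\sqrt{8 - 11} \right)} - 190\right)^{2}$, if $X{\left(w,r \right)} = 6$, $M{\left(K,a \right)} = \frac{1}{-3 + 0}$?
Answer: $\frac{- 1011419 i + 257796 \sqrt{3}}{2 \left(- 13 i + 3 \sqrt{3}\right)} \approx 39461.0 + 1401.1 i$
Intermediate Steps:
$M{\left(K,a \right)} = - \frac{1}{3}$ ($M{\left(K,a \right)} = \frac{1}{-3} = - \frac{1}{3}$)
$R{\left(O \right)} = -9 + \frac{6 + O}{- \frac{1}{3} + O}$ ($R{\left(O \right)} = -9 + \frac{O + 6}{O - \frac{1}{3}} = -9 + \frac{6 + O}{- \frac{1}{3} + O}$)
$\left(R{\left(\sqrt{8 - 11} \right)} - 190\right)^{2} = \left(\frac{3 \left(9 - 8 \sqrt{8 - 11}\right)}{-1 + 3 \sqrt{8 - 11}} - 190\right)^{2} = \left(\frac{3 \left(9 - 8 \sqrt{-3}\right)}{-1 + 3 \sqrt{-3}} - 190\right)^{2} = \left(\frac{3 \left(9 - 8 i \sqrt{3}\right)}{-1 + 3 i \sqrt{3}} - 190\right)^{2} = \left(-190 + \frac{3 \left(9 - 8 i \sqrt{3}\right)}{-1 + 3 i \sqrt{3}}\right)^{2}$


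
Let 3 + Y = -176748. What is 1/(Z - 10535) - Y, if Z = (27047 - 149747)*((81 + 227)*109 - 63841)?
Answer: 656452465459516/3713995765 ≈ 1.7675e+5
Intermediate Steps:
Y = -176751 (Y = -3 - 176748 = -176751)
Z = 3714006300 (Z = -122700*(308*109 - 63841) = -122700*(33572 - 63841) = -122700*(-30269) = 3714006300)
1/(Z - 10535) - Y = 1/(3714006300 - 10535) - 1*(-176751) = 1/3713995765 + 176751 = 656452465459516/3713995765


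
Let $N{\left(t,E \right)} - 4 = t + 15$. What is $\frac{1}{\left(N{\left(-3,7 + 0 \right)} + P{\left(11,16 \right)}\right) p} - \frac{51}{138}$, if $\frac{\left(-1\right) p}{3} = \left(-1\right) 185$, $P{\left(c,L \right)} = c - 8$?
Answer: $- \frac{179219}{485070} \approx -0.36947$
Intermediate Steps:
$N{\left(t,E \right)} = 19 + t$ ($N{\left(t,E \right)} = 4 + \left(t + 15\right) = 4 + \left(15 + t\right) = 19 + t$)
$P{\left(c,L \right)} = -8 + c$ ($P{\left(c,L \right)} = c - 8 = -8 + c$)
$p = 555$ ($p = - 3 \left(\left(-1\right) 185\right) = \left(-3\right) \left(-185\right) = 555$)
$\frac{1}{\left(N{\left(-3,7 + 0 \right)} + P{\left(11,16 \right)}\right) p} - \frac{51}{138} = \frac{1}{\left(\left(19 - 3\right) + \left(-8 + 11\right)\right) 555} - \frac{51}{138} = \frac{1}{16 + 3} \cdot \frac{1}{555} - \frac{17}{46} = \frac{1}{19} \cdot \frac{1}{555} - \frac{17}{46} = \frac{1}{10545} - \frac{17}{46} = - \frac{179219}{485070}$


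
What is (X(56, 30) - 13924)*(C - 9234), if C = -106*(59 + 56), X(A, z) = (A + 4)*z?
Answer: 259744576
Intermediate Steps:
X(A, z) = z*(4 + A) (X(A, z) = (4 + A)*z = z*(4 + A))
C = -12190 (C = -106*115 = -12190)
(X(56, 30) - 13924)*(C - 9234) = (30*(4 + 56) - 13924)*(-12190 - 9234) = (30*60 - 13924)*(-21424) = (1800 - 13924)*(-21424) = -12124*(-21424) = 259744576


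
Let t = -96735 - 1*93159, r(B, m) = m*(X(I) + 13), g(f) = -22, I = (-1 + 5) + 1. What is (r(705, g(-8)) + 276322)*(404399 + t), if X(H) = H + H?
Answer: 59163911080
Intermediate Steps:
I = 5 (I = 4 + 1 = 5)
X(H) = 2*H
r(B, m) = 23*m (r(B, m) = m*(2*5 + 13) = m*(10 + 13) = m*23 = 23*m)
t = -189894 (t = -96735 - 93159 = -189894)
(r(705, g(-8)) + 276322)*(404399 + t) = (23*(-22) + 276322)*(404399 - 189894) = (-506 + 276322)*214505 = 275816*214505 = 59163911080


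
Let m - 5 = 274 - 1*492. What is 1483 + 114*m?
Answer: -22799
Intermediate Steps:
m = -213 (m = 5 + (274 - 1*492) = 5 + (274 - 492) = 5 - 218 = -213)
1483 + 114*m = 1483 + 114*(-213) = 1483 - 24282 = -22799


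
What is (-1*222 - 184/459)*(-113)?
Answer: 11535266/459 ≈ 25131.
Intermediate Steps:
(-1*222 - 184/459)*(-113) = (-222 - 184*1/459)*(-113) = (-222 - 184/459)*(-113) = -102082/459*(-113) = 11535266/459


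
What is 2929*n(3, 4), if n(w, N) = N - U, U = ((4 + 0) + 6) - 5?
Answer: -2929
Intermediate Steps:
U = 5 (U = (4 + 6) - 5 = 10 - 5 = 5)
n(w, N) = -5 + N (n(w, N) = N - 1*5 = N - 5 = -5 + N)
2929*n(3, 4) = 2929*(-5 + 4) = 2929*(-1) = -2929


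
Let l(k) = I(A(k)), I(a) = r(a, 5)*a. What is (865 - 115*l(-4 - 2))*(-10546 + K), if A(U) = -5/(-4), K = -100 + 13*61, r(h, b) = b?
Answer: -5764005/4 ≈ -1.4410e+6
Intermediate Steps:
K = 693 (K = -100 + 793 = 693)
A(U) = 5/4 (A(U) = -5*(-¼) = 5/4)
I(a) = 5*a
l(k) = 25/4 (l(k) = 5*(5/4) = 25/4)
(865 - 115*l(-4 - 2))*(-10546 + K) = (865 - 115*25/4)*(-10546 + 693) = (865 - 2875/4)*(-9853) = (585/4)*(-9853) = -5764005/4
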